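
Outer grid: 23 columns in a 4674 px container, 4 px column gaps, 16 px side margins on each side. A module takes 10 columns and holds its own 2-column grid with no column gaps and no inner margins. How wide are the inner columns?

Subtract both margins: 4674 − 2·16 = 4642 px.
23 columns + 22 column gaps: 23c + 22·4 = 4642.
23c = 4642 − 88 = 4554, so c = 198 px.
10 columns plus 9 column gaps: 1980 + 36 = 2016 px.
With no column gaps, each column is 2016/2 = 1008 px.

1008 px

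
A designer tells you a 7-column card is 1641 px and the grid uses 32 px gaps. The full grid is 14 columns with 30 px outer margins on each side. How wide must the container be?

3374 px

7 columns + 6 gaps: 7c + 6·32 = 1641.
7c = 1641 − 192 = 1449, so c = 207 px.
Total width: 2·30 + 14·207 + 13·32 = 3374 px.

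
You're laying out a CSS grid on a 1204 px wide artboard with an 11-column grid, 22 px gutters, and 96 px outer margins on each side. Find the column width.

Content width = 1204 − 2·96 = 1012 px.
Subtracting 10 gutters of 22 leaves 792 for 11 columns, so c = 72 px.

72 px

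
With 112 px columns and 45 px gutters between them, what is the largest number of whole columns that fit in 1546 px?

k columns need k·112 + (k−1)·45 = k·157 − 45.
k·157 − 45 ≤ 1546 → k ≤ 1591 / 157 ≈ 10.13, so k = 10.

10 columns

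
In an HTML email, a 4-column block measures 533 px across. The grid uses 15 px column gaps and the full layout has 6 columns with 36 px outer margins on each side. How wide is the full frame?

879 px

533 − 3·15 = 488; ÷4 gives c = 122 px.
Frame = 2·36 + 6·122 + 5·15 = 72 + 732 + 75 = 879 px.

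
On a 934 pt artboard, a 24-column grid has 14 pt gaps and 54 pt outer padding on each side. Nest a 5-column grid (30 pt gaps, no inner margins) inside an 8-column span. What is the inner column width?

Take off 108 pt of margins, leaving 826 pt.
Subtracting 23 gaps of 14 leaves 504 for 24 columns, so c = 21 pt.
8-column span = 8·21 + 7·14 = 266 pt.
266 − 4·30 = 146; ÷5 gives d = 29.2 pt.

29.2 pt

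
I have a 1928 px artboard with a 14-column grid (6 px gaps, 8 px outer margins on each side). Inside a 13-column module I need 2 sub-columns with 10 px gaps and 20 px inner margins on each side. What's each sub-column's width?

862.5 px

Inside the margins: 1928 − 16 = 1912 px.
14c + 13·6 = 1912 → 14c = 1834 → c = 131 px.
Span of 13: 13·131 + 12·6 = 1703 + 72 = 1775 px.
Inner content = 1775 − 2·20 = 1735 px.
2 columns + 1 gap: 2d + 1·10 = 1735.
2d = 1735 − 10 = 1725, so d = 862.5 px.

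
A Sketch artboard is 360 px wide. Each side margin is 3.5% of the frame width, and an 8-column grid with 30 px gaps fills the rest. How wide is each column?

Margins: 3.5% × 360 = 12.6 px each, so content = 360 − 25.2 = 334.8 px.
Subtracting 7 gaps of 30 leaves 124.8 for 8 columns, so c = 15.6 px.

15.6 px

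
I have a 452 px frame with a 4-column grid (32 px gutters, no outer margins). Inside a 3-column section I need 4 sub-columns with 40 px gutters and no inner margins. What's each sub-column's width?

52.75 px

Subtracting 3 gutters of 32 leaves 356 for 4 columns, so c = 89 px.
3-column span = 3·89 + 2·32 = 331 px.
Subtracting 3 gutters of 40 leaves 211 for 4 columns, so d = 52.75 px.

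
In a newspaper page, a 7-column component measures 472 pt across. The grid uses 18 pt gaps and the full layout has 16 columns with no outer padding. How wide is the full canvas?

472 − 6·18 = 364; ÷7 gives c = 52 pt.
Canvas = 16·52 + 15·18 = 832 + 270 = 1102 pt.

1102 pt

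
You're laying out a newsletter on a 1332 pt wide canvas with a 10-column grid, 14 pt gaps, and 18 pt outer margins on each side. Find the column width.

117 pt

Take off 36 pt of margins, leaving 1296 pt.
10c + 9·14 = 1296 → 10c = 1170 → c = 117 pt.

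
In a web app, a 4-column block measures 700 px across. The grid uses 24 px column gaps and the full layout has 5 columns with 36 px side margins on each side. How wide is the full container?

953 px

Subtracting 3 column gaps of 24 leaves 628 for 4 columns, so c = 157 px.
Total width: 2·36 + 5·157 + 4·24 = 953 px.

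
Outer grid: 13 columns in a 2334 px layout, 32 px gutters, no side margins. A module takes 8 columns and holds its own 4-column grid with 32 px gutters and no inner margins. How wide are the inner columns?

2334 − 12·32 = 1950; ÷13 gives c = 150 px.
Span of 8: 8·150 + 7·32 = 1200 + 224 = 1424 px.
4 columns + 3 gutters: 4d + 3·32 = 1424.
4d = 1424 − 96 = 1328, so d = 332 px.

332 px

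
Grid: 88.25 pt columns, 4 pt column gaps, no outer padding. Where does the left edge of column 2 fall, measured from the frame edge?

92.25 pt

No margin, so column 2 starts at 1·(column + gutter) = 1·92.25 = 92.25 pt.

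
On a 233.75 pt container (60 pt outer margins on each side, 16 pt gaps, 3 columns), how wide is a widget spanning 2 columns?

70.5 pt

Take off 120 pt of margins, leaving 113.75 pt.
3 columns + 2 gaps: 3c + 2·16 = 113.75.
3c = 113.75 − 32 = 81.75, so c = 27.25 pt.
Span of 2: 2·27.25 + 1·16 = 54.5 + 16 = 70.5 pt.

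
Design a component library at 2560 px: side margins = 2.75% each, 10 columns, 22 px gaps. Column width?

222.12 px

Margins: 2.75% × 2560 = 70.4 px each, so content = 2560 − 140.8 = 2419.2 px.
10c + 9·22 = 2419.2 → 10c = 2221.2 → c = 222.12 px.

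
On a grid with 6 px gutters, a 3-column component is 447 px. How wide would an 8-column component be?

1202 px

3 columns + 2 gutters: 3c + 2·6 = 447.
3c = 447 − 12 = 435, so c = 145 px.
Span of 8: 8·145 + 7·6 = 1160 + 42 = 1202 px.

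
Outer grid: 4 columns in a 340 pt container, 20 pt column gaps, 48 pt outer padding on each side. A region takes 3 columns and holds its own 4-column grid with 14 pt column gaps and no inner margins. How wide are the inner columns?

34 pt

Outer content = 340 − 2·48 = 244 pt.
244 − 3·20 = 184; ÷4 gives c = 46 pt.
Span of 3: 3·46 + 2·20 = 138 + 40 = 178 pt.
4 columns + 3 column gaps: 4d + 3·14 = 178.
4d = 178 − 42 = 136, so d = 34 pt.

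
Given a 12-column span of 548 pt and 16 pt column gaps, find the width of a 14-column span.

642 pt

12c + 11·16 = 548 → 12c = 372 → c = 31 pt.
Span of 14: 14·31 + 13·16 = 434 + 208 = 642 pt.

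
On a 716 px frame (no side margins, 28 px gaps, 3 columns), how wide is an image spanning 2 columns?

Subtracting 2 gaps of 28 leaves 660 for 3 columns, so c = 220 px.
Span of 2: 2·220 + 1·28 = 440 + 28 = 468 px.

468 px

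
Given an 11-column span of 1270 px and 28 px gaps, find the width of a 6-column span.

680 px

1270 − 10·28 = 990; ÷11 gives c = 90 px.
6-column span = 6·90 + 5·28 = 680 px.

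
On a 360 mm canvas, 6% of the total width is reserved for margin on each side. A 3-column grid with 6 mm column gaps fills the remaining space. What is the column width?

101.6 mm

Margins: 6% × 360 = 21.6 mm each, so content = 360 − 43.2 = 316.8 mm.
Subtracting 2 column gaps of 6 leaves 304.8 for 3 columns, so c = 101.6 mm.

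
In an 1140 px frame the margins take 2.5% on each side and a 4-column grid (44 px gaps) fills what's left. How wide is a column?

237.75 px

Each margin = 2.5% of 1140 = 28.5 px; content = 1140 − 2·28.5 = 1083 px.
4c + 3·44 = 1083 → 4c = 951 → c = 237.75 px.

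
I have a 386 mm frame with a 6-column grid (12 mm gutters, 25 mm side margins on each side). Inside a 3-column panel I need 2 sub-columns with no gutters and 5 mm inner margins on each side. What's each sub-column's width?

76 mm

Subtract both margins: 386 − 2·25 = 336 mm.
6c + 5·12 = 336 → 6c = 276 → c = 46 mm.
Span of 3: 3·46 + 2·12 = 138 + 24 = 162 mm.
Inner content = 162 − 2·5 = 152 mm.
With no gutters, each column is 152/2 = 76 mm.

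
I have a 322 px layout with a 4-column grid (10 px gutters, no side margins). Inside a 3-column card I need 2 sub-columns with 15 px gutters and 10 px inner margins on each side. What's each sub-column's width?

Subtracting 3 gutters of 10 leaves 292 for 4 columns, so c = 73 px.
3-column span = 3·73 + 2·10 = 239 px.
Inner content = 239 − 2·10 = 219 px.
Subtracting 1 gutter of 15 leaves 204 for 2 columns, so d = 102 px.

102 px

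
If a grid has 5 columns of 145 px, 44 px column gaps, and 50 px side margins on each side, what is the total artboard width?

1001 px

Total width: 2·50 + 5·145 + 4·44 = 1001 px.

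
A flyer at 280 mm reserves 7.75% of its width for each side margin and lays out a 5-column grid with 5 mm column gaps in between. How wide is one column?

43.32 mm

Each margin = 7.75% of 280 = 21.7 mm; content = 280 − 2·21.7 = 236.6 mm.
5c + 4·5 = 236.6 → 5c = 216.6 → c = 43.32 mm.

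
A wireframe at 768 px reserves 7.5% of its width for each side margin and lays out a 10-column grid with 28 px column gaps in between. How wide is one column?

Each margin = 7.5% of 768 = 57.6 px; content = 768 − 2·57.6 = 652.8 px.
10 columns + 9 column gaps: 10c + 9·28 = 652.8.
10c = 652.8 − 252 = 400.8, so c = 40.08 px.

40.08 px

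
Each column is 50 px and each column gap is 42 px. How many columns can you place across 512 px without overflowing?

Each extra column adds 50 + 42 = 92 px.
(512 + 42) / 92 = 6.02, so 6 columns fit.

6 columns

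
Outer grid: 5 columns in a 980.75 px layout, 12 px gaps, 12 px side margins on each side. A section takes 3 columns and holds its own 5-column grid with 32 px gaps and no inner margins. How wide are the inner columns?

Outer content = 980.75 − 2·12 = 956.75 px.
5c + 4·12 = 956.75 → 5c = 908.75 → c = 181.75 px.
Span of 3: 3·181.75 + 2·12 = 545.25 + 24 = 569.25 px.
Subtracting 4 gaps of 32 leaves 441.25 for 5 columns, so d = 88.25 px.

88.25 px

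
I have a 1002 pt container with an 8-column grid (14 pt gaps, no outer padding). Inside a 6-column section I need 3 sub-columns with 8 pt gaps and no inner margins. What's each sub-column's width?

8 columns + 7 gaps: 8c + 7·14 = 1002.
8c = 1002 − 98 = 904, so c = 113 pt.
Span of 6: 6·113 + 5·14 = 678 + 70 = 748 pt.
Subtracting 2 gaps of 8 leaves 732 for 3 columns, so d = 244 pt.

244 pt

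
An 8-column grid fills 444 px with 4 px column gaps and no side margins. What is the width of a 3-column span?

444 − 7·4 = 416; ÷8 gives c = 52 px.
3-column span = 3·52 + 2·4 = 164 px.

164 px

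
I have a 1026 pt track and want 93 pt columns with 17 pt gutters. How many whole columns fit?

9 columns: 9·93 + 8·17 = 973 pt ≤ 1026.
10 columns: 1083 pt > 1026. So 9.

9 columns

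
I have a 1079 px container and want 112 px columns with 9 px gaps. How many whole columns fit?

8 columns

Each extra column adds 112 + 9 = 121 px.
(1079 + 9) / 121 = 8.99, so 8 columns fit.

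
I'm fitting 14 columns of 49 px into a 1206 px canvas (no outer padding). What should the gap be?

14·49 + 13g = 1206 → 13g = 520 → g = 40 px.

40 px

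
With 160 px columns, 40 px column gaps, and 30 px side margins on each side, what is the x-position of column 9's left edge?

Before column 9: the margin + 8 columns + 8 column gaps.
Offset = 30 + 8·(160 + 40) = 30 + 1600 = 1630 px.

1630 px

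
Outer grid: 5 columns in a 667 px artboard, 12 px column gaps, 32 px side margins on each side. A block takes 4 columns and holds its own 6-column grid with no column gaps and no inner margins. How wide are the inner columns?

Take off 64 px of margins, leaving 603 px.
5 columns + 4 column gaps: 5c + 4·12 = 603.
5c = 603 − 48 = 555, so c = 111 px.
Span of 4: 4·111 + 3·12 = 444 + 36 = 480 px.
6d = 480 → d = 80 px.

80 px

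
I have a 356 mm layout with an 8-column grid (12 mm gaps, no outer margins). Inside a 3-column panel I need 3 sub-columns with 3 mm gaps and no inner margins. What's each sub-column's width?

Subtracting 7 gaps of 12 leaves 272 for 8 columns, so c = 34 mm.
3 columns plus 2 gaps: 102 + 24 = 126 mm.
3 columns + 2 gaps: 3d + 2·3 = 126.
3d = 126 − 6 = 120, so d = 40 mm.

40 mm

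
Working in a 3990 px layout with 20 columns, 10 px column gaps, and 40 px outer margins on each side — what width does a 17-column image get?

3322 px

Take off 80 px of margins, leaving 3910 px.
20 columns + 19 column gaps: 20c + 19·10 = 3910.
20c = 3910 − 190 = 3720, so c = 186 px.
17-column span = 17·186 + 16·10 = 3322 px.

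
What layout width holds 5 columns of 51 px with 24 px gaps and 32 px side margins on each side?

415 px

Layout = 2·32 + 5·51 + 4·24 = 64 + 255 + 96 = 415 px.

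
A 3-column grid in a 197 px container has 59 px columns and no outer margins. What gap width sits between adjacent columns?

3·59 + 2g = 197 → 2g = 20 → g = 10 px.

10 px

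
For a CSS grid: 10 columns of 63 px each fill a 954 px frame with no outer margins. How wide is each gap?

36 px

10 columns take 10·63 = 630 px; remaining 324 splits into 9 gaps.
g = 324 / 9 = 36 px.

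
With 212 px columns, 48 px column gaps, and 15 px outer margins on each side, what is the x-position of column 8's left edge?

Each column+gutter stride is 260 px; 7 of them past the 15 px margin is 15 + 1820 = 1835 px.

1835 px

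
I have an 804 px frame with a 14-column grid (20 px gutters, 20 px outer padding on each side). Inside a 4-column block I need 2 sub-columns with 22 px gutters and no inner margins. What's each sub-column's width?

Take off 40 px of margins, leaving 764 px.
14c + 13·20 = 764 → 14c = 504 → c = 36 px.
Span of 4: 4·36 + 3·20 = 144 + 60 = 204 px.
Subtracting 1 gutter of 22 leaves 182 for 2 columns, so d = 91 px.

91 px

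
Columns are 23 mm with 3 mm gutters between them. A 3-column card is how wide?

75 mm

Span of 3: 3·23 + 2·3 = 69 + 6 = 75 mm.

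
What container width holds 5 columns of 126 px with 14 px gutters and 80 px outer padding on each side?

846 px

Adding margins, columns and gutters: 160 + 630 + 56 = 846 px.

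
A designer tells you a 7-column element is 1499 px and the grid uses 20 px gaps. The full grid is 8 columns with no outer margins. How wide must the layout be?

1716 px

1499 − 6·20 = 1379; ÷7 gives c = 197 px.
Total width: 8·197 + 7·20 = 1716 px.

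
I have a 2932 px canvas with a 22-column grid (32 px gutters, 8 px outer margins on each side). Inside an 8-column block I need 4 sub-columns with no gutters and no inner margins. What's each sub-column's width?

260 px

Take off 16 px of margins, leaving 2916 px.
22c + 21·32 = 2916 → 22c = 2244 → c = 102 px.
Span of 8: 8·102 + 7·32 = 816 + 224 = 1040 px.
1040 / 4 = 260 px per column.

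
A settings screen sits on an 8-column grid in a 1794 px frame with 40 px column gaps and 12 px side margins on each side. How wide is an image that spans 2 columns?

Inside the margins: 1794 − 24 = 1770 px.
8 columns + 7 column gaps: 8c + 7·40 = 1770.
8c = 1770 − 280 = 1490, so c = 186.25 px.
2 columns plus 1 column gap: 372.5 + 40 = 412.5 px.

412.5 px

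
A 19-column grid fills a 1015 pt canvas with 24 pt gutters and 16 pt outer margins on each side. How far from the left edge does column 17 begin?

864 pt

Subtract both margins: 1015 − 2·16 = 983 pt.
19 columns + 18 gutters: 19c + 18·24 = 983.
19c = 983 − 432 = 551, so c = 29 pt.
Column 17 starts at margin + 16·(column + gutter) = 16 + 16·53 = 864 pt.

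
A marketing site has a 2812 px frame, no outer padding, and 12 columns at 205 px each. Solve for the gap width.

12 columns take 12·205 = 2460 px; remaining 352 splits into 11 gaps.
g = 352 / 11 = 32 px.

32 px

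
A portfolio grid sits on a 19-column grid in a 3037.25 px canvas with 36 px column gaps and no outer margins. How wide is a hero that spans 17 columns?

2713.75 px

Subtracting 18 column gaps of 36 leaves 2389.25 for 19 columns, so c = 125.75 px.
17-column span = 17·125.75 + 16·36 = 2713.75 px.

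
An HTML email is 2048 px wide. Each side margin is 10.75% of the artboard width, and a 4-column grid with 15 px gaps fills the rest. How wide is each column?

390.67 px

2048 × (1 − 2·10.75%) = 2048 × 78.5% = 1607.68 px for the columns.
4 columns + 3 gaps: 4c + 3·15 = 1607.68.
4c = 1607.68 − 45 = 1562.68, so c = 390.67 px.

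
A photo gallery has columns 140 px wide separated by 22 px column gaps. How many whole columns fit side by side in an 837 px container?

Each extra column adds 140 + 22 = 162 px.
(837 + 22) / 162 = 5.30, so 5 columns fit.

5 columns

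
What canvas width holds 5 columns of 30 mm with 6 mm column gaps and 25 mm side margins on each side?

Canvas = 2·25 + 5·30 + 4·6 = 50 + 150 + 24 = 224 mm.

224 mm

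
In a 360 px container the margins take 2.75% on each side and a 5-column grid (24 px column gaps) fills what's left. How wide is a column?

48.84 px

Each margin = 2.75% of 360 = 9.9 px; content = 360 − 2·9.9 = 340.2 px.
5c + 4·24 = 340.2 → 5c = 244.2 → c = 48.84 px.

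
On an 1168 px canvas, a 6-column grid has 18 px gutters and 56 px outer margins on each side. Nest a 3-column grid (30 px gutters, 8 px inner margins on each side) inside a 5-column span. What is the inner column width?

267 px

Outer content = 1168 − 2·56 = 1056 px.
1056 − 5·18 = 966; ÷6 gives c = 161 px.
5-column span = 5·161 + 4·18 = 877 px.
Inner content = 877 − 2·8 = 861 px.
Subtracting 2 gutters of 30 leaves 801 for 3 columns, so d = 267 px.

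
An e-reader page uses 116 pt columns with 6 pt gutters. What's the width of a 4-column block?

482 pt

4 columns plus 3 gutters: 464 + 18 = 482 pt.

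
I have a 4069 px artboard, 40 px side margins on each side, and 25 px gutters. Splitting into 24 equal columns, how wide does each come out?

Take off 80 px of margins, leaving 3989 px.
Subtracting 23 gutters of 25 leaves 3414 for 24 columns, so c = 142.25 px.

142.25 px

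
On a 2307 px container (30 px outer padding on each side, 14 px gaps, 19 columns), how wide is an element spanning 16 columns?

Subtract both margins: 2307 − 2·30 = 2247 px.
19c + 18·14 = 2247 → 19c = 1995 → c = 105 px.
16-column span = 16·105 + 15·14 = 1890 px.

1890 px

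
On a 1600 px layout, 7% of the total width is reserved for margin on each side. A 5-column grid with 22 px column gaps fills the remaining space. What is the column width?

257.6 px

Margins: 7% × 1600 = 112 px each, so content = 1600 − 224 = 1376 px.
Subtracting 4 column gaps of 22 leaves 1288 for 5 columns, so c = 257.6 px.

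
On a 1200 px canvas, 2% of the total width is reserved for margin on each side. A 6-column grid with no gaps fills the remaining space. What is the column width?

192 px

Each margin = 2% of 1200 = 24 px; content = 1200 − 2·24 = 1152 px.
With no gaps, each column is 1152/6 = 192 px.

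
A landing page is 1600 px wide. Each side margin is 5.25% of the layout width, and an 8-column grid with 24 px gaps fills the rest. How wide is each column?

1600 × (1 − 2·5.25%) = 1600 × 89.5% = 1432 px for the columns.
1432 − 7·24 = 1264; ÷8 gives c = 158 px.

158 px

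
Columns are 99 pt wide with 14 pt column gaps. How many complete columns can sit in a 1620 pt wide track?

14 columns

Each extra column adds 99 + 14 = 113 pt.
(1620 + 14) / 113 = 14.46, so 14 columns fit.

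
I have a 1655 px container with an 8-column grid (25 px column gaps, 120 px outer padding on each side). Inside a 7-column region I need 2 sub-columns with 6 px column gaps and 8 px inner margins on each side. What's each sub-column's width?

Inside the margins: 1655 − 240 = 1415 px.
1415 − 7·25 = 1240; ÷8 gives c = 155 px.
Span of 7: 7·155 + 6·25 = 1085 + 150 = 1235 px.
Inner content = 1235 − 2·8 = 1219 px.
2d + 1·6 = 1219 → 2d = 1213 → d = 606.5 px.

606.5 px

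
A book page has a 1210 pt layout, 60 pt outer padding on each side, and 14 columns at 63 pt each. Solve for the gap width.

Content width = 1210 − 2·60 = 1090 pt.
14 columns take 14·63 = 882 pt; remaining 208 splits into 13 gaps.
g = 208 / 13 = 16 pt.

16 pt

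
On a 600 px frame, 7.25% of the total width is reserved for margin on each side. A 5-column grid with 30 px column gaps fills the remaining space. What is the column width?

600 × (1 − 2·7.25%) = 600 × 85.5% = 513 px for the columns.
513 − 4·30 = 393; ÷5 gives c = 78.6 px.

78.6 px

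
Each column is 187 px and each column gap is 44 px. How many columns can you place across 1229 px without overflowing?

5 columns

k columns need k·187 + (k−1)·44 = k·231 − 44.
k·231 − 44 ≤ 1229 → k ≤ 1273 / 231 ≈ 5.51, so k = 5.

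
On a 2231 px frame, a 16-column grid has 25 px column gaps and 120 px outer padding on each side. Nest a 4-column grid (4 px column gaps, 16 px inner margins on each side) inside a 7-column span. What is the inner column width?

203.25 px

Take off 240 px of margins, leaving 1991 px.
16 columns + 15 column gaps: 16c + 15·25 = 1991.
16c = 1991 − 375 = 1616, so c = 101 px.
7 columns plus 6 column gaps: 707 + 150 = 857 px.
Inner content = 857 − 2·16 = 825 px.
4d + 3·4 = 825 → 4d = 813 → d = 203.25 px.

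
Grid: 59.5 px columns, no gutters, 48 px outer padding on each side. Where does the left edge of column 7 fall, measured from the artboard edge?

Before column 7: the margin + 6 columns + 6 gutters.
Offset = 48 + 6·(59.5 + 0) = 48 + 357 = 405 px.

405 px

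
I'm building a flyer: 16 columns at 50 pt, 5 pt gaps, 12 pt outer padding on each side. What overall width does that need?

899 pt

Adding margins, columns and gutters: 24 + 800 + 75 = 899 pt.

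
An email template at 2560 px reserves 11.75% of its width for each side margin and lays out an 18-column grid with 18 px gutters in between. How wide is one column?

91.8 px

Margins: 11.75% × 2560 = 300.8 px each, so content = 2560 − 601.6 = 1958.4 px.
18 columns + 17 gutters: 18c + 17·18 = 1958.4.
18c = 1958.4 − 306 = 1652.4, so c = 91.8 px.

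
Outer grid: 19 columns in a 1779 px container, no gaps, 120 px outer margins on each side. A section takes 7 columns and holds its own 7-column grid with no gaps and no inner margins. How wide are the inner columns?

81 px

Inside the margins: 1779 − 240 = 1539 px.
19c = 1539 → c = 81 px.
With no gaps, 7 columns span 7·81 = 567 px.
567 / 7 = 81 px per column.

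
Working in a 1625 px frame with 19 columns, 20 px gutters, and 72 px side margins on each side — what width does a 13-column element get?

1007 px

Content width = 1625 − 2·72 = 1481 px.
19c + 18·20 = 1481 → 19c = 1121 → c = 59 px.
Span of 13: 13·59 + 12·20 = 767 + 240 = 1007 px.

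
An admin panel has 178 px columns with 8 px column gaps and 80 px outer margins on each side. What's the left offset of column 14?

Before column 14: the margin + 13 columns + 13 column gaps.
Offset = 80 + 13·(178 + 8) = 80 + 2418 = 2498 px.

2498 px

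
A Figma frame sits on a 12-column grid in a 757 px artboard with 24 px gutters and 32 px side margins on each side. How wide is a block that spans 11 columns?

Inside the margins: 757 − 64 = 693 px.
12 columns + 11 gutters: 12c + 11·24 = 693.
12c = 693 − 264 = 429, so c = 35.75 px.
Span of 11: 11·35.75 + 10·24 = 393.25 + 240 = 633.25 px.

633.25 px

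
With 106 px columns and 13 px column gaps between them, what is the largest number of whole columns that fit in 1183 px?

10 columns

10 columns: 10·106 + 9·13 = 1177 px ≤ 1183.
11 columns: 1296 px > 1183. So 10.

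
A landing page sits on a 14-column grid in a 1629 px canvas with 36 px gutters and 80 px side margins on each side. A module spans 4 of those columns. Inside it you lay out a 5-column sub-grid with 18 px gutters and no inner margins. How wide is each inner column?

Subtract both margins: 1629 − 2·80 = 1469 px.
14c + 13·36 = 1469 → 14c = 1001 → c = 71.5 px.
4 columns plus 3 gutters: 286 + 108 = 394 px.
5 columns + 4 gutters: 5d + 4·18 = 394.
5d = 394 − 72 = 322, so d = 64.4 px.

64.4 px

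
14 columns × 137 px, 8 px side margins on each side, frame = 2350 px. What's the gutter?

Content width = 2350 − 2·8 = 2334 px.
14·137 + 13g = 2334 → 13g = 416 → g = 32 px.

32 px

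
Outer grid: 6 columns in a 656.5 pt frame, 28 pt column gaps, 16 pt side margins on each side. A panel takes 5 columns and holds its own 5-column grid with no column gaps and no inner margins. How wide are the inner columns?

103.15 pt

Outer content = 656.5 − 2·16 = 624.5 pt.
6c + 5·28 = 624.5 → 6c = 484.5 → c = 80.75 pt.
5-column span = 5·80.75 + 4·28 = 515.75 pt.
515.75 / 5 = 103.15 pt per column.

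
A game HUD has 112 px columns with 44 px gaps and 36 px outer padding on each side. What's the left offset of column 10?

1440 px

Column 10 starts at margin + 9·(column + gutter) = 36 + 9·156 = 1440 px.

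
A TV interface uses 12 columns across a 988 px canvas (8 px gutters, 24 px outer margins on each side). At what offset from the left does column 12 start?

Take off 48 px of margins, leaving 940 px.
12c + 11·8 = 940 → 12c = 852 → c = 71 px.
Before column 12: the margin + 11 columns + 11 gutters.
Offset = 24 + 11·(71 + 8) = 24 + 869 = 893 px.

893 px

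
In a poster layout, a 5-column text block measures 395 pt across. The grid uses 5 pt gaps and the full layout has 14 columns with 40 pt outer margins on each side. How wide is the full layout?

1195 pt

395 − 4·5 = 375; ÷5 gives c = 75 pt.
Adding margins, columns and gutters: 80 + 1050 + 65 = 1195 pt.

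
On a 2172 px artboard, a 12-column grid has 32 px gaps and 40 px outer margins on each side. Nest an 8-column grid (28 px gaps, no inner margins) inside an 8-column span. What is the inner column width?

Outer content = 2172 − 2·40 = 2092 px.
12 columns + 11 gaps: 12c + 11·32 = 2092.
12c = 2092 − 352 = 1740, so c = 145 px.
8-column span = 8·145 + 7·32 = 1384 px.
8d + 7·28 = 1384 → 8d = 1188 → d = 148.5 px.

148.5 px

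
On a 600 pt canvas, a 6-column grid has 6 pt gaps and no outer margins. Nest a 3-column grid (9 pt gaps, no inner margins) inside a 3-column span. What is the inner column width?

6c + 5·6 = 600 → 6c = 570 → c = 95 pt.
3 columns plus 2 gaps: 285 + 12 = 297 pt.
Subtracting 2 gaps of 9 leaves 279 for 3 columns, so d = 93 pt.

93 pt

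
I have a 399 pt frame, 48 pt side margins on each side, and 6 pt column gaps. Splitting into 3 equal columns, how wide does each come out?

97 pt

Subtract both margins: 399 − 2·48 = 303 pt.
303 − 2·6 = 291; ÷3 gives c = 97 pt.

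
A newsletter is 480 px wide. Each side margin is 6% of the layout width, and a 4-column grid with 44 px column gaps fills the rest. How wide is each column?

72.6 px

Each margin = 6% of 480 = 28.8 px; content = 480 − 2·28.8 = 422.4 px.
4c + 3·44 = 422.4 → 4c = 290.4 → c = 72.6 px.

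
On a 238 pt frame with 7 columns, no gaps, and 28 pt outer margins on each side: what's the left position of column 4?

106 pt

Take off 56 pt of margins, leaving 182 pt.
7c = 182 → c = 26 pt.
Before column 4: the margin + 3 columns + 3 gaps.
Offset = 28 + 3·(26 + 0) = 28 + 78 = 106 pt.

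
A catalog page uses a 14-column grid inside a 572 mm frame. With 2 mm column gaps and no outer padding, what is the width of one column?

39 mm

14 columns + 13 column gaps: 14c + 13·2 = 572.
14c = 572 − 26 = 546, so c = 39 mm.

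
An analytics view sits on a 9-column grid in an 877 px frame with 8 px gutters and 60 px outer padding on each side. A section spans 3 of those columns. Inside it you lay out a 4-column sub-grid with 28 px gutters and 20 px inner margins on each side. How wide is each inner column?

30.75 px

Outer content = 877 − 2·60 = 757 px.
9c + 8·8 = 757 → 9c = 693 → c = 77 px.
Span of 3: 3·77 + 2·8 = 231 + 16 = 247 px.
Inner content = 247 − 2·20 = 207 px.
4 columns + 3 gutters: 4d + 3·28 = 207.
4d = 207 − 84 = 123, so d = 30.75 px.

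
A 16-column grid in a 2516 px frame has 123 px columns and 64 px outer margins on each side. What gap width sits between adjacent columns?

28 px

Take off 128 px of margins, leaving 2388 px.
16 columns take 16·123 = 1968 px; remaining 420 splits into 15 gaps.
g = 420 / 15 = 28 px.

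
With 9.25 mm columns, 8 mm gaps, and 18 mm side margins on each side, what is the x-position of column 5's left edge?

87 mm

Before column 5: the margin + 4 columns + 4 gaps.
Offset = 18 + 4·(9.25 + 8) = 18 + 69 = 87 mm.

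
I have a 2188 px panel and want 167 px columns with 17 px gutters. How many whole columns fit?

11 columns

k columns need k·167 + (k−1)·17 = k·184 − 17.
k·184 − 17 ≤ 2188 → k ≤ 2205 / 184 ≈ 11.98, so k = 11.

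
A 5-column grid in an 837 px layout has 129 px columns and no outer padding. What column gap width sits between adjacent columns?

5 columns take 5·129 = 645 px; remaining 192 splits into 4 column gaps.
g = 192 / 4 = 48 px.

48 px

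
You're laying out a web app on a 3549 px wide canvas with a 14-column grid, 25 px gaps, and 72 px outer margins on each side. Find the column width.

Take off 144 px of margins, leaving 3405 px.
14c + 13·25 = 3405 → 14c = 3080 → c = 220 px.

220 px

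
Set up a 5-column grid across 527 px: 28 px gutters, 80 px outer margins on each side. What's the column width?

51 px

Content width = 527 − 2·80 = 367 px.
5 columns + 4 gutters: 5c + 4·28 = 367.
5c = 367 − 112 = 255, so c = 51 px.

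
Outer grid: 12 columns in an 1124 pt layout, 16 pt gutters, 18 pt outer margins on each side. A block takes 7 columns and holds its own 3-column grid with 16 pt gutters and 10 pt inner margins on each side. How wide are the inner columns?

Subtract both margins: 1124 − 2·18 = 1088 pt.
1088 − 11·16 = 912; ÷12 gives c = 76 pt.
Span of 7: 7·76 + 6·16 = 532 + 96 = 628 pt.
Inner content = 628 − 2·10 = 608 pt.
Subtracting 2 gutters of 16 leaves 576 for 3 columns, so d = 192 pt.

192 pt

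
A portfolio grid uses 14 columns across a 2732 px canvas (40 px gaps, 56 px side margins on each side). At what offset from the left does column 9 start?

Inside the margins: 2732 − 112 = 2620 px.
14c + 13·40 = 2620 → 14c = 2100 → c = 150 px.
Column 9 starts at margin + 8·(column + gutter) = 56 + 8·190 = 1576 px.

1576 px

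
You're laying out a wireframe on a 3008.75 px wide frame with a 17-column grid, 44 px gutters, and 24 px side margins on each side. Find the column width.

Take off 48 px of margins, leaving 2960.75 px.
17c + 16·44 = 2960.75 → 17c = 2256.75 → c = 132.75 px.

132.75 px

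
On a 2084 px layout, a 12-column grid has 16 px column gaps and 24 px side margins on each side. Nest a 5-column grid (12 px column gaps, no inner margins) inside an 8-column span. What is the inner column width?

Subtract both margins: 2084 − 2·24 = 2036 px.
12c + 11·16 = 2036 → 12c = 1860 → c = 155 px.
Span of 8: 8·155 + 7·16 = 1240 + 112 = 1352 px.
1352 − 4·12 = 1304; ÷5 gives d = 260.8 px.

260.8 px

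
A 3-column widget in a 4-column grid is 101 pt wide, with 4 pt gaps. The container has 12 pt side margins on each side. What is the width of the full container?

101 − 2·4 = 93; ÷3 gives c = 31 pt.
Container = 2·12 + 4·31 + 3·4 = 24 + 124 + 12 = 160 pt.

160 pt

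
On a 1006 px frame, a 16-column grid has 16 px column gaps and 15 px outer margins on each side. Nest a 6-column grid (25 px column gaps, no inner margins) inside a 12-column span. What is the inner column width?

Outer content = 1006 − 2·15 = 976 px.
16 columns + 15 column gaps: 16c + 15·16 = 976.
16c = 976 − 240 = 736, so c = 46 px.
12-column span = 12·46 + 11·16 = 728 px.
728 − 5·25 = 603; ÷6 gives d = 100.5 px.

100.5 px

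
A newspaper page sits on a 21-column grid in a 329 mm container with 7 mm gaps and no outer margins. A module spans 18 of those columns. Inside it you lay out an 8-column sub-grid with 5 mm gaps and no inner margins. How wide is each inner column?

30.75 mm

21 columns + 20 gaps: 21c + 20·7 = 329.
21c = 329 − 140 = 189, so c = 9 mm.
18 columns plus 17 gaps: 162 + 119 = 281 mm.
Subtracting 7 gaps of 5 leaves 246 for 8 columns, so d = 30.75 mm.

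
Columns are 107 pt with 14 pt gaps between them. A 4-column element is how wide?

Span of 4: 4·107 + 3·14 = 428 + 42 = 470 pt.

470 pt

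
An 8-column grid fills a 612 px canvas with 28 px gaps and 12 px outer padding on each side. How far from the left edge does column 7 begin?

474 px

Take off 24 px of margins, leaving 588 px.
8c + 7·28 = 588 → 8c = 392 → c = 49 px.
Column 7 starts at margin + 6·(column + gutter) = 12 + 6·77 = 474 px.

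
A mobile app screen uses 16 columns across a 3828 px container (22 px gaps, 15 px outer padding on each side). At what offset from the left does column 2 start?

253.75 px

Inside the margins: 3828 − 30 = 3798 px.
16c + 15·22 = 3798 → 16c = 3468 → c = 216.75 px.
Each column+gutter stride is 238.75 px; 1 of them past the 15 px margin is 15 + 238.75 = 253.75 px.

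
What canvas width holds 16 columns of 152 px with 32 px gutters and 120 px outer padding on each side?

3152 px

Total width: 2·120 + 16·152 + 15·32 = 3152 px.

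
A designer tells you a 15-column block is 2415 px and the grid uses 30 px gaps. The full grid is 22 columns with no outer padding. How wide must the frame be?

3556 px

15 columns + 14 gaps: 15c + 14·30 = 2415.
15c = 2415 − 420 = 1995, so c = 133 px.
Frame = 22·133 + 21·30 = 2926 + 630 = 3556 px.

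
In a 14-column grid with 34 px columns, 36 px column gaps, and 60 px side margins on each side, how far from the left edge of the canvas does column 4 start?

Each column+gutter stride is 70 px; 3 of them past the 60 px margin is 60 + 210 = 270 px.

270 px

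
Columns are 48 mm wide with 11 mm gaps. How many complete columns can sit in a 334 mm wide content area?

5 columns

k columns need k·48 + (k−1)·11 = k·59 − 11.
k·59 − 11 ≤ 334 → k ≤ 345 / 59 ≈ 5.85, so k = 5.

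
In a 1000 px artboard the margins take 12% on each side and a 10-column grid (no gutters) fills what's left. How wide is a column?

76 px

1000 × (1 − 2·12%) = 1000 × 76% = 760 px for the columns.
10c = 760 → c = 76 px.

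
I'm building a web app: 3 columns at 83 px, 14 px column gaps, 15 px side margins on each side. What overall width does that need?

Artboard = 2·15 + 3·83 + 2·14 = 30 + 249 + 28 = 307 px.

307 px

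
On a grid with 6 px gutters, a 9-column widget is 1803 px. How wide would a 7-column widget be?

1401 px

1803 − 8·6 = 1755; ÷9 gives c = 195 px.
7 columns plus 6 gutters: 1365 + 36 = 1401 px.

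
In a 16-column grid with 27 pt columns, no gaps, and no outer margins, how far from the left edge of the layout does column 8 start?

189 pt

No margin, so column 8 starts at 7·(column + gutter) = 7·27 = 189 pt.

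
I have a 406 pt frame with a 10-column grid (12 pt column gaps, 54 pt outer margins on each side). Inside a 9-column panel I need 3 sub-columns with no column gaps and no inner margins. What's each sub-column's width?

Take off 108 pt of margins, leaving 298 pt.
10c + 9·12 = 298 → 10c = 190 → c = 19 pt.
9-column span = 9·19 + 8·12 = 267 pt.
With no column gaps, each column is 267/3 = 89 pt.

89 pt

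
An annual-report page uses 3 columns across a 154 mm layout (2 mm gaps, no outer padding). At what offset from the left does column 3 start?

Subtracting 2 gaps of 2 leaves 150 for 3 columns, so c = 50 mm.
Before column 3: 2 columns + 2 gaps.
Offset = 2·(50 + 2) = 2·52 = 104 mm.

104 mm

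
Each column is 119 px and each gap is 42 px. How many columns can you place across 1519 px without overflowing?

k columns need k·119 + (k−1)·42 = k·161 − 42.
k·161 − 42 ≤ 1519 → k ≤ 1561 / 161 ≈ 9.70, so k = 9.

9 columns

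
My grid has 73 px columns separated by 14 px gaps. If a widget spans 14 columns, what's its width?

1204 px

14-column span = 14·73 + 13·14 = 1204 px.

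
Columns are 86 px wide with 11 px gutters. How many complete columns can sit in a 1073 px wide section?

11 columns: 11·86 + 10·11 = 1056 px ≤ 1073.
12 columns: 1153 px > 1073. So 11.

11 columns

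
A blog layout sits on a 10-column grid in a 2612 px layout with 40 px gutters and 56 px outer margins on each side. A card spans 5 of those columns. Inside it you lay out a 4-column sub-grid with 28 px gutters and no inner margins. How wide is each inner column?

Inside the margins: 2612 − 112 = 2500 px.
2500 − 9·40 = 2140; ÷10 gives c = 214 px.
5 columns plus 4 gutters: 1070 + 160 = 1230 px.
Subtracting 3 gutters of 28 leaves 1146 for 4 columns, so d = 286.5 px.

286.5 px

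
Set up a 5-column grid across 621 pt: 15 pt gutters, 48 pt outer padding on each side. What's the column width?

Take off 96 pt of margins, leaving 525 pt.
5 columns + 4 gutters: 5c + 4·15 = 525.
5c = 525 − 60 = 465, so c = 93 pt.

93 pt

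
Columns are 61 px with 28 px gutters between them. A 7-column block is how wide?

7 columns plus 6 gutters: 427 + 168 = 595 px.

595 px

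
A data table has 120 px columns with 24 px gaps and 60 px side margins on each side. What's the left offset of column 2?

Each column+gutter stride is 144 px; 1 of them past the 60 px margin is 60 + 144 = 204 px.

204 px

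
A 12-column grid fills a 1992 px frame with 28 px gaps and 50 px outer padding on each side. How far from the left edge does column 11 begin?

Subtract both margins: 1992 − 2·50 = 1892 px.
12c + 11·28 = 1892 → 12c = 1584 → c = 132 px.
Before column 11: the margin + 10 columns + 10 gaps.
Offset = 50 + 10·(132 + 28) = 50 + 1600 = 1650 px.

1650 px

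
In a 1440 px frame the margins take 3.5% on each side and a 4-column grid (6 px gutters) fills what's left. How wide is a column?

330.3 px

Each margin = 3.5% of 1440 = 50.4 px; content = 1440 − 2·50.4 = 1339.2 px.
1339.2 − 3·6 = 1321.2; ÷4 gives c = 330.3 px.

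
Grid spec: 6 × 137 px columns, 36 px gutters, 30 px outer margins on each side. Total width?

Adding margins, columns and gutters: 60 + 822 + 180 = 1062 px.

1062 px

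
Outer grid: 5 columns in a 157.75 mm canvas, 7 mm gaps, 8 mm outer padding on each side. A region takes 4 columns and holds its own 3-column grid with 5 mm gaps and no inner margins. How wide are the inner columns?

34 mm

Outer content = 157.75 − 2·8 = 141.75 mm.
5 columns + 4 gaps: 5c + 4·7 = 141.75.
5c = 141.75 − 28 = 113.75, so c = 22.75 mm.
Span of 4: 4·22.75 + 3·7 = 91 + 21 = 112 mm.
112 − 2·5 = 102; ÷3 gives d = 34 mm.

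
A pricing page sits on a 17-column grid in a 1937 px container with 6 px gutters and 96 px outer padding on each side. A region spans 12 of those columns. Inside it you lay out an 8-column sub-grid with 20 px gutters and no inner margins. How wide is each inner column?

Outer content = 1937 − 2·96 = 1745 px.
17c + 16·6 = 1745 → 17c = 1649 → c = 97 px.
12-column span = 12·97 + 11·6 = 1230 px.
1230 − 7·20 = 1090; ÷8 gives d = 136.25 px.

136.25 px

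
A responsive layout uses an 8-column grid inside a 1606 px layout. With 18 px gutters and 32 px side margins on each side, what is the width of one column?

177 px

Subtract both margins: 1606 − 2·32 = 1542 px.
1542 − 7·18 = 1416; ÷8 gives c = 177 px.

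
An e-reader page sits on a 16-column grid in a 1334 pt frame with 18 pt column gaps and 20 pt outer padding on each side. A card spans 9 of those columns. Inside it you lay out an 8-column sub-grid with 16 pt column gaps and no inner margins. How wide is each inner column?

Take off 40 pt of margins, leaving 1294 pt.
16 columns + 15 column gaps: 16c + 15·18 = 1294.
16c = 1294 − 270 = 1024, so c = 64 pt.
9 columns plus 8 column gaps: 576 + 144 = 720 pt.
8d + 7·16 = 720 → 8d = 608 → d = 76 pt.

76 pt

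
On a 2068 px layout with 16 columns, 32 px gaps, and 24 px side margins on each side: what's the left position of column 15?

1819.5 px

Take off 48 px of margins, leaving 2020 px.
2020 − 15·32 = 1540; ÷16 gives c = 96.25 px.
Column 15 starts at margin + 14·(column + gutter) = 24 + 14·128.25 = 1819.5 px.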